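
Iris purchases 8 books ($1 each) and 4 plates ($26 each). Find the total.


Cost of books:
8 x $1 = $8
Cost of plates:
4 x $26 = $104
Add both:
$8 + $104 = $112

$112


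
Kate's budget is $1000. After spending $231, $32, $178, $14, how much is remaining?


Add up expenses:
$231 + $32 + $178 + $14 = $455
Subtract from budget:
$1000 - $455 = $545

$545


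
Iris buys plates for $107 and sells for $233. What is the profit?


Selling price = $233
Cost price = $107
Profit = selling price - cost price:
Profit = $233 - $107 = $126

$126


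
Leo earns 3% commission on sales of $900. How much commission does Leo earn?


Convert rate to decimal:
3% = 0.03
Multiply by sales:
$900 x 0.03 = $27

$27


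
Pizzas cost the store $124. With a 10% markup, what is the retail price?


Calculate the markup amount:
10% of $124 = $12.40
Add to cost:
$124 + $12.40 = $136.40

$136.40


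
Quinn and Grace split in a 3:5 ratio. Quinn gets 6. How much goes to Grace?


Find the multiplier:
6 / 3 = 2
Apply to Grace's share:
5 x 2 = 10

10


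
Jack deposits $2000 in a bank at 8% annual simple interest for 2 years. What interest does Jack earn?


Use the formula I = P x R x T / 100
P x R x T = 2000 x 8 x 2 = 32000
I = 32000 / 100 = $320

$320


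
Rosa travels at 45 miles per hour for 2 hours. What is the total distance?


Use the formula: distance = speed x time
Speed = 45 mph, Time = 2 hours
45 x 2 = 90 miles

90 miles


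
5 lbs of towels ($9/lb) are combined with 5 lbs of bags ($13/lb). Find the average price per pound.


Cost of towels:
5 x $9 = $45
Cost of bags:
5 x $13 = $65
Total cost: $45 + $65 = $110
Total weight: 10 lbs
Average: $110 / 10 = $11/lb

$11/lb


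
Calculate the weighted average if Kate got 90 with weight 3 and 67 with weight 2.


Weighted sum:
3 x 90 + 2 x 67 = 404
Total weight:
3 + 2 = 5
Weighted average:
404 / 5 = 80.8

80.8


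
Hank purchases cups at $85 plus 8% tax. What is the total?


Calculate the tax:
8% of $85 = $6.80
Add tax to price:
$85 + $6.80 = $91.80

$91.80


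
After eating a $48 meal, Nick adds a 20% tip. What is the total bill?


Calculate the tip:
20% of $48 = $9.60
Add tip to meal cost:
$48 + $9.60 = $57.60

$57.60


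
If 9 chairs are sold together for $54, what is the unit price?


Total cost: $54
Number of items: 9
Unit price: $54 / 9 = $6

$6


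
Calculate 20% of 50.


Convert percentage to decimal:
20% = 0.2
Multiply:
50 x 0.2 = 10

10


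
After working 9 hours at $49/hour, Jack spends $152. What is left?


Calculate earnings:
9 x $49 = $441
Subtract spending:
$441 - $152 = $289

$289


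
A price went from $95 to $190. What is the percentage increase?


Find the absolute change:
|190 - 95| = 95
Divide by original and multiply by 100:
95 / 95 x 100 = 100%

100%


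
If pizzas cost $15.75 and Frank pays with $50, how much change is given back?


Start with the amount paid:
$50
Subtract the price:
$50 - $15.75 = $34.25

$34.25


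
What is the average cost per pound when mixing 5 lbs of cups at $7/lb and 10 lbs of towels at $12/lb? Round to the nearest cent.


Cost of cups:
5 x $7 = $35
Cost of towels:
10 x $12 = $120
Total cost: $35 + $120 = $155
Total weight: 15 lbs
Average: $155 / 15 = $10.3333... ≈ $10.33/lb

$10.33/lb


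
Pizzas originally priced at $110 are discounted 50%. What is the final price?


Calculate the discount amount:
50% of $110 = $55
Subtract from original:
$110 - $55 = $55

$55


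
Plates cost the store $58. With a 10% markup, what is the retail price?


Calculate the markup amount:
10% of $58 = $5.80
Add to cost:
$58 + $5.80 = $63.80

$63.80


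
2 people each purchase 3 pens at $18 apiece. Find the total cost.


Cost per person:
3 x $18 = $54
Group total:
2 x $54 = $108

$108


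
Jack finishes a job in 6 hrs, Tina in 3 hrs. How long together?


Jack's rate: 1/6 of the job per hour
Tina's rate: 1/3 of the job per hour
Combined rate: 1/6 + 1/3 = 1/2 per hour
Time = 1 / (1/2) = 2 hours

2 hours


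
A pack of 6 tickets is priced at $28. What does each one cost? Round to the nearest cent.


Total cost: $28
Number of items: 6
Unit price: $28 / 6 = $4.6666... ≈ $4.67

$4.67


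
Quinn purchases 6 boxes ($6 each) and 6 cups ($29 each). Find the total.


Cost of boxes:
6 x $6 = $36
Cost of cups:
6 x $29 = $174
Add both:
$36 + $174 = $210

$210


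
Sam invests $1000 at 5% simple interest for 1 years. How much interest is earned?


Use the formula I = P x R x T / 100
P x R x T = 1000 x 5 x 1 = 5000
I = 5000 / 100 = $50

$50


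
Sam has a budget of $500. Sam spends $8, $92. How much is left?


Add up expenses:
$8 + $92 = $100
Subtract from budget:
$500 - $100 = $400

$400


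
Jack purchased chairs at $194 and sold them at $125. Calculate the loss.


Selling price = $125
Cost price = $194
Loss = cost price - selling price:
Loss = $194 - $125 = $69

$69


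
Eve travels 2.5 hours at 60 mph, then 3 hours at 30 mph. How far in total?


Leg 1 distance:
60 x 2.5 = 150 miles
Leg 2 distance:
30 x 3 = 90 miles
Total distance:
150 + 90 = 240 miles

240 miles


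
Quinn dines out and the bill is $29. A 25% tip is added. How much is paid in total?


Calculate the tip:
25% of $29 = $7.25
Add tip to meal cost:
$29 + $7.25 = $36.25

$36.25


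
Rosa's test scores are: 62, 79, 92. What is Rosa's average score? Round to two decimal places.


Add the scores:
62 + 79 + 92 = 233
Divide by the number of tests:
233 / 3 = 77.6666... ≈ 77.67

77.67


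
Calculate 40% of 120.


Convert percentage to decimal:
40% = 0.4
Multiply:
120 x 0.4 = 48

48


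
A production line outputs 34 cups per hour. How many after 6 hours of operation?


Production rate: 34 cups per hour
Time: 6 hours
Total: 34 x 6 = 204 cups

204 cups


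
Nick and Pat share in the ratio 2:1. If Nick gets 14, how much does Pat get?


Find the multiplier:
14 / 2 = 7
Apply to Pat's share:
1 x 7 = 7

7


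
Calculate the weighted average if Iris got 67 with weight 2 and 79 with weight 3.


Weighted sum:
2 x 67 + 3 x 79 = 371
Total weight:
2 + 3 = 5
Weighted average:
371 / 5 = 74.2

74.2


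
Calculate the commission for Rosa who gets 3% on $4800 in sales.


Convert rate to decimal:
3% = 0.03
Multiply by sales:
$4800 x 0.03 = $144

$144


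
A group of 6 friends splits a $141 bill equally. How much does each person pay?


Total bill: $141
Number of people: 6
Each pays: $141 / 6 = $23.50

$23.50


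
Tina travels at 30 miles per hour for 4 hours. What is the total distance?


Use the formula: distance = speed x time
Speed = 30 mph, Time = 4 hours
30 x 4 = 120 miles

120 miles


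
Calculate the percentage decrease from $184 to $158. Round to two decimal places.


Find the absolute change:
|158 - 184| = 26
Divide by original and multiply by 100:
26 / 184 x 100 = 14.1304...% ≈ 14.13%

14.13%


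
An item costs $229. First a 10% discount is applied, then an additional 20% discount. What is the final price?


First discount:
10% of $229 = $22.90
Price after first discount:
$229 - $22.90 = $206.10
Second discount:
20% of $206.10 = $41.22
Final price:
$206.10 - $41.22 = $164.88

$164.88


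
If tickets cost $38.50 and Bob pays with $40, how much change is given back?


Start with the amount paid:
$40
Subtract the price:
$40 - $38.50 = $1.50

$1.50


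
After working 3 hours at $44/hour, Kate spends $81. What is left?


Calculate earnings:
3 x $44 = $132
Subtract spending:
$132 - $81 = $51

$51


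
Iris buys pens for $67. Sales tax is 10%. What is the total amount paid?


Calculate the tax:
10% of $67 = $6.70
Add tax to price:
$67 + $6.70 = $73.70

$73.70


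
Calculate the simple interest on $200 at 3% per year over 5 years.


Use the formula I = P x R x T / 100
P x R x T = 200 x 3 x 5 = 3000
I = 3000 / 100 = $30

$30


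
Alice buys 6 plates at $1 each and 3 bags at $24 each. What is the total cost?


Cost of plates:
6 x $1 = $6
Cost of bags:
3 x $24 = $72
Add both:
$6 + $72 = $78

$78


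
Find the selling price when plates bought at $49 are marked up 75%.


Calculate the markup amount:
75% of $49 = $36.75
Add to cost:
$49 + $36.75 = $85.75

$85.75


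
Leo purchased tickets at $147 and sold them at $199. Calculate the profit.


Selling price = $199
Cost price = $147
Profit = selling price - cost price:
Profit = $199 - $147 = $52

$52


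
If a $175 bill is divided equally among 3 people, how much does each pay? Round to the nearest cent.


Total bill: $175
Number of people: 3
Each pays: $175 / 3 = $58.3333... ≈ $58.33

$58.33


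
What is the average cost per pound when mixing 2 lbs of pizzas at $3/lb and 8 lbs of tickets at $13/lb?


Cost of pizzas:
2 x $3 = $6
Cost of tickets:
8 x $13 = $104
Total cost: $6 + $104 = $110
Total weight: 10 lbs
Average: $110 / 10 = $11/lb

$11/lb


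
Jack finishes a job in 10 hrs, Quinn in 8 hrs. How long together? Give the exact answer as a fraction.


Jack's rate: 1/10 of the job per hour
Quinn's rate: 1/8 of the job per hour
Combined rate: 1/10 + 1/8 = 9/40 per hour
Time = 1 / (9/40) = 40/9 hours (≈ 4.44 hours)

40/9 hours


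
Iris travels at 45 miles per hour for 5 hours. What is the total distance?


Use the formula: distance = speed x time
Speed = 45 mph, Time = 5 hours
45 x 5 = 225 miles

225 miles


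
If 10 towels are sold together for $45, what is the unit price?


Total cost: $45
Number of items: 10
Unit price: $45 / 10 = $4.50

$4.50


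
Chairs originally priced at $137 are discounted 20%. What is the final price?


Calculate the discount amount:
20% of $137 = $27.40
Subtract from original:
$137 - $27.40 = $109.60

$109.60


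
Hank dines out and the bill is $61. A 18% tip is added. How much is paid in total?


Calculate the tip:
18% of $61 = $10.98
Add tip to meal cost:
$61 + $10.98 = $71.98

$71.98


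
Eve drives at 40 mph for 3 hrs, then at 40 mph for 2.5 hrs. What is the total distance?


Leg 1 distance:
40 x 3 = 120 miles
Leg 2 distance:
40 x 2.5 = 100 miles
Total distance:
120 + 100 = 220 miles

220 miles


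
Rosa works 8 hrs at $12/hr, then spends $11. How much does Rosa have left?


Calculate earnings:
8 x $12 = $96
Subtract spending:
$96 - $11 = $85

$85


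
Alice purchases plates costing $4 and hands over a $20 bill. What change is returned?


Start with the amount paid:
$20
Subtract the price:
$20 - $4 = $16

$16


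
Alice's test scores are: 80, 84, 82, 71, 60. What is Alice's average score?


Add the scores:
80 + 84 + 82 + 71 + 60 = 377
Divide by the number of tests:
377 / 5 = 75.4

75.4


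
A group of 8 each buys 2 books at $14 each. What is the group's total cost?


Cost per person:
2 x $14 = $28
Group total:
8 x $28 = $224

$224


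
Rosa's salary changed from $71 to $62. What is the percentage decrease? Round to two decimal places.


Find the absolute change:
|62 - 71| = 9
Divide by original and multiply by 100:
9 / 71 x 100 = 12.6760...% ≈ 12.68%

12.68%


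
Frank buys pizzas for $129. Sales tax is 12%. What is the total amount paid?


Calculate the tax:
12% of $129 = $15.48
Add tax to price:
$129 + $15.48 = $144.48

$144.48


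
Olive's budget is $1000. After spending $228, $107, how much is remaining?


Add up expenses:
$228 + $107 = $335
Subtract from budget:
$1000 - $335 = $665

$665


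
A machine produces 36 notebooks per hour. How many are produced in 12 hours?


Production rate: 36 notebooks per hour
Time: 12 hours
Total: 36 x 12 = 432 notebooks

432 notebooks


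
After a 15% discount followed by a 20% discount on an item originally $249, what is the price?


First discount:
15% of $249 = $37.35
Price after first discount:
$249 - $37.35 = $211.65
Second discount:
20% of $211.65 = $42.33
Final price:
$211.65 - $42.33 = $169.32

$169.32


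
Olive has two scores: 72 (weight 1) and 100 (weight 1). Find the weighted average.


Weighted sum:
1 x 72 + 1 x 100 = 172
Total weight:
1 + 1 = 2
Weighted average:
172 / 2 = 86

86


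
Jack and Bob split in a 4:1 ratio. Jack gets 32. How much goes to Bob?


Find the multiplier:
32 / 4 = 8
Apply to Bob's share:
1 x 8 = 8

8


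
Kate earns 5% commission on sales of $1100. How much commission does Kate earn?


Convert rate to decimal:
5% = 0.05
Multiply by sales:
$1100 x 0.05 = $55

$55


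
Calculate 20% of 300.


Convert percentage to decimal:
20% = 0.2
Multiply:
300 x 0.2 = 60

60


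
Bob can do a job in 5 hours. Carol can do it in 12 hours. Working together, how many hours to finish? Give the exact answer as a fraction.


Bob's rate: 1/5 of the job per hour
Carol's rate: 1/12 of the job per hour
Combined rate: 1/5 + 1/12 = 17/60 per hour
Time = 1 / (17/60) = 60/17 hours (≈ 3.53 hours)

60/17 hours


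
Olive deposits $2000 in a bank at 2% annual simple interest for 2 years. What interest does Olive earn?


Use the formula I = P x R x T / 100
P x R x T = 2000 x 2 x 2 = 8000
I = 8000 / 100 = $80

$80


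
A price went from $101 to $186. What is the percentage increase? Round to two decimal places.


Find the absolute change:
|186 - 101| = 85
Divide by original and multiply by 100:
85 / 101 x 100 = 84.1584...% ≈ 84.16%

84.16%


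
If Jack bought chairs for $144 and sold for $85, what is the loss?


Selling price = $85
Cost price = $144
Loss = cost price - selling price:
Loss = $144 - $85 = $59

$59


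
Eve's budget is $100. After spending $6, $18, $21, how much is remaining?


Add up expenses:
$6 + $18 + $21 = $45
Subtract from budget:
$100 - $45 = $55

$55


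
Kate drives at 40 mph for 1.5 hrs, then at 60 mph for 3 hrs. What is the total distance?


Leg 1 distance:
40 x 1.5 = 60 miles
Leg 2 distance:
60 x 3 = 180 miles
Total distance:
60 + 180 = 240 miles

240 miles


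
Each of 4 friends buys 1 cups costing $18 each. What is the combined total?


Cost per person:
1 x $18 = $18
Group total:
4 x $18 = $72

$72


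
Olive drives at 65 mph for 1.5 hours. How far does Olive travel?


Use the formula: distance = speed x time
Speed = 65 mph, Time = 1.5 hours
65 x 1.5 = 97.5 miles

97.5 miles


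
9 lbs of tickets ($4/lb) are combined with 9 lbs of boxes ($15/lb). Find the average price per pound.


Cost of tickets:
9 x $4 = $36
Cost of boxes:
9 x $15 = $135
Total cost: $36 + $135 = $171
Total weight: 18 lbs
Average: $171 / 18 = $9.50/lb

$9.50/lb


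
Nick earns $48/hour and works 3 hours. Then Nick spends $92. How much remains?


Calculate earnings:
3 x $48 = $144
Subtract spending:
$144 - $92 = $52

$52


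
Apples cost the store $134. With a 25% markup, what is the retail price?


Calculate the markup amount:
25% of $134 = $33.50
Add to cost:
$134 + $33.50 = $167.50

$167.50


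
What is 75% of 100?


Convert percentage to decimal:
75% = 0.75
Multiply:
100 x 0.75 = 75

75


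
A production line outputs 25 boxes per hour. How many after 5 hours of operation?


Production rate: 25 boxes per hour
Time: 5 hours
Total: 25 x 5 = 125 boxes

125 boxes


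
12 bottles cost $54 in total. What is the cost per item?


Total cost: $54
Number of items: 12
Unit price: $54 / 12 = $4.50

$4.50


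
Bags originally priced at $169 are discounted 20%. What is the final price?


Calculate the discount amount:
20% of $169 = $33.80
Subtract from original:
$169 - $33.80 = $135.20

$135.20


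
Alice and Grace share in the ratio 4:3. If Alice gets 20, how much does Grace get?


Find the multiplier:
20 / 4 = 5
Apply to Grace's share:
3 x 5 = 15

15


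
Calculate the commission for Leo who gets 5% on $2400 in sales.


Convert rate to decimal:
5% = 0.05
Multiply by sales:
$2400 x 0.05 = $120

$120


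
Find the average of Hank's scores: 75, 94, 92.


Add the scores:
75 + 94 + 92 = 261
Divide by the number of tests:
261 / 3 = 87

87


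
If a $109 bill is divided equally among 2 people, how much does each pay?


Total bill: $109
Number of people: 2
Each pays: $109 / 2 = $54.50

$54.50


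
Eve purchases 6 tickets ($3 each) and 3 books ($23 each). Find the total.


Cost of tickets:
6 x $3 = $18
Cost of books:
3 x $23 = $69
Add both:
$18 + $69 = $87

$87


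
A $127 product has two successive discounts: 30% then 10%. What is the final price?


First discount:
30% of $127 = $38.10
Price after first discount:
$127 - $38.10 = $88.90
Second discount:
10% of $88.90 = $8.89
Final price:
$88.90 - $8.89 = $80.01

$80.01


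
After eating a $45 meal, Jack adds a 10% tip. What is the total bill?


Calculate the tip:
10% of $45 = $4.50
Add tip to meal cost:
$45 + $4.50 = $49.50

$49.50


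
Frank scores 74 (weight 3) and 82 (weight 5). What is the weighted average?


Weighted sum:
3 x 74 + 5 x 82 = 632
Total weight:
3 + 5 = 8
Weighted average:
632 / 8 = 79

79


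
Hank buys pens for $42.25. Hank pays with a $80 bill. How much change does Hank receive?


Start with the amount paid:
$80
Subtract the price:
$80 - $42.25 = $37.75

$37.75


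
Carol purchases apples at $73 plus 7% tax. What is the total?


Calculate the tax:
7% of $73 = $5.11
Add tax to price:
$73 + $5.11 = $78.11

$78.11


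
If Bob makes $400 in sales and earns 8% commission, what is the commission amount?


Convert rate to decimal:
8% = 0.08
Multiply by sales:
$400 x 0.08 = $32

$32


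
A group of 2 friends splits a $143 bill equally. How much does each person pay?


Total bill: $143
Number of people: 2
Each pays: $143 / 2 = $71.50

$71.50


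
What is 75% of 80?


Convert percentage to decimal:
75% = 0.75
Multiply:
80 x 0.75 = 60

60


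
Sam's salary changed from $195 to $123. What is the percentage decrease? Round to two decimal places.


Find the absolute change:
|123 - 195| = 72
Divide by original and multiply by 100:
72 / 195 x 100 = 36.9230...% ≈ 36.92%

36.92%


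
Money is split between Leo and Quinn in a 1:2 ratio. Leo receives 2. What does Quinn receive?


Find the multiplier:
2 / 1 = 2
Apply to Quinn's share:
2 x 2 = 4

4


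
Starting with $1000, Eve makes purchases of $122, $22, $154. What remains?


Add up expenses:
$122 + $22 + $154 = $298
Subtract from budget:
$1000 - $298 = $702

$702


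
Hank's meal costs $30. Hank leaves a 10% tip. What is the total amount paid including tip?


Calculate the tip:
10% of $30 = $3
Add tip to meal cost:
$30 + $3 = $33

$33


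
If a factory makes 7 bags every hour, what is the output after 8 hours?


Production rate: 7 bags per hour
Time: 8 hours
Total: 7 x 8 = 56 bags

56 bags


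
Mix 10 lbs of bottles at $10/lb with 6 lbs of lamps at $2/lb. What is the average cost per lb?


Cost of bottles:
10 x $10 = $100
Cost of lamps:
6 x $2 = $12
Total cost: $100 + $12 = $112
Total weight: 16 lbs
Average: $112 / 16 = $7/lb

$7/lb


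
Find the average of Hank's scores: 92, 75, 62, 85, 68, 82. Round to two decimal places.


Add the scores:
92 + 75 + 62 + 85 + 68 + 82 = 464
Divide by the number of tests:
464 / 6 = 77.3333... ≈ 77.33

77.33


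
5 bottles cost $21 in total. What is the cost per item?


Total cost: $21
Number of items: 5
Unit price: $21 / 5 = $4.20

$4.20


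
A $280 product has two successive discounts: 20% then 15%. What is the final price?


First discount:
20% of $280 = $56
Price after first discount:
$280 - $56 = $224
Second discount:
15% of $224 = $33.60
Final price:
$224 - $33.60 = $190.40

$190.40


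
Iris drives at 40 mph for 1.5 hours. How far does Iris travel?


Use the formula: distance = speed x time
Speed = 40 mph, Time = 1.5 hours
40 x 1.5 = 60 miles

60 miles


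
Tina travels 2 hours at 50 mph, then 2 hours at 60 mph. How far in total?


Leg 1 distance:
50 x 2 = 100 miles
Leg 2 distance:
60 x 2 = 120 miles
Total distance:
100 + 120 = 220 miles

220 miles


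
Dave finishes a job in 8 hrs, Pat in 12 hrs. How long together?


Dave's rate: 1/8 of the job per hour
Pat's rate: 1/12 of the job per hour
Combined rate: 1/8 + 1/12 = 5/24 per hour
Time = 1 / (5/24) = 24/5 = 4.8 hours

4.8 hours


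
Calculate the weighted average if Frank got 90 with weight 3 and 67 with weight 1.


Weighted sum:
3 x 90 + 1 x 67 = 337
Total weight:
3 + 1 = 4
Weighted average:
337 / 4 = 84.25

84.25


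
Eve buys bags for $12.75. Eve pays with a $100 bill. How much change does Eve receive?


Start with the amount paid:
$100
Subtract the price:
$100 - $12.75 = $87.25

$87.25


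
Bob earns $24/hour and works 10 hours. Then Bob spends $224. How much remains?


Calculate earnings:
10 x $24 = $240
Subtract spending:
$240 - $224 = $16

$16


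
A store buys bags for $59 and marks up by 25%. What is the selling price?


Calculate the markup amount:
25% of $59 = $14.75
Add to cost:
$59 + $14.75 = $73.75

$73.75


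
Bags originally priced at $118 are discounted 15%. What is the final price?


Calculate the discount amount:
15% of $118 = $17.70
Subtract from original:
$118 - $17.70 = $100.30

$100.30


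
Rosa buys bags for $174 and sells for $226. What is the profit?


Selling price = $226
Cost price = $174
Profit = selling price - cost price:
Profit = $226 - $174 = $52

$52


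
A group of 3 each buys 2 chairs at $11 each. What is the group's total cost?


Cost per person:
2 x $11 = $22
Group total:
3 x $22 = $66

$66


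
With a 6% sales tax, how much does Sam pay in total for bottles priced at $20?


Calculate the tax:
6% of $20 = $1.20
Add tax to price:
$20 + $1.20 = $21.20

$21.20


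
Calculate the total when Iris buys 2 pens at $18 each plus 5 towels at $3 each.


Cost of pens:
2 x $18 = $36
Cost of towels:
5 x $3 = $15
Add both:
$36 + $15 = $51

$51


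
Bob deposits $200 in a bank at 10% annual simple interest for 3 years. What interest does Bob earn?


Use the formula I = P x R x T / 100
P x R x T = 200 x 10 x 3 = 6000
I = 6000 / 100 = $60

$60


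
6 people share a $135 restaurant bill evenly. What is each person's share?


Total bill: $135
Number of people: 6
Each pays: $135 / 6 = $22.50

$22.50


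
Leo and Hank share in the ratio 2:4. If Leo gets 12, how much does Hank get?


Find the multiplier:
12 / 2 = 6
Apply to Hank's share:
4 x 6 = 24

24


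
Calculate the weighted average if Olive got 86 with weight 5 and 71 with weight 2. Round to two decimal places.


Weighted sum:
5 x 86 + 2 x 71 = 572
Total weight:
5 + 2 = 7
Weighted average:
572 / 7 = 81.7142... ≈ 81.71

81.71


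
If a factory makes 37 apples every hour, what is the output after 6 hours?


Production rate: 37 apples per hour
Time: 6 hours
Total: 37 x 6 = 222 apples

222 apples


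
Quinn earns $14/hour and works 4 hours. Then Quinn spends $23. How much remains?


Calculate earnings:
4 x $14 = $56
Subtract spending:
$56 - $23 = $33

$33


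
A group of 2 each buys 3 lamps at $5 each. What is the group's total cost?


Cost per person:
3 x $5 = $15
Group total:
2 x $15 = $30

$30


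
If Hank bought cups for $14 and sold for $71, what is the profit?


Selling price = $71
Cost price = $14
Profit = selling price - cost price:
Profit = $71 - $14 = $57

$57


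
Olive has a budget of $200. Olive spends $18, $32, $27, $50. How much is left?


Add up expenses:
$18 + $32 + $27 + $50 = $127
Subtract from budget:
$200 - $127 = $73

$73


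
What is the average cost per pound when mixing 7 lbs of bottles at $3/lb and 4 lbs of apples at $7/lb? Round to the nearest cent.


Cost of bottles:
7 x $3 = $21
Cost of apples:
4 x $7 = $28
Total cost: $21 + $28 = $49
Total weight: 11 lbs
Average: $49 / 11 = $4.4545... ≈ $4.45/lb

$4.45/lb


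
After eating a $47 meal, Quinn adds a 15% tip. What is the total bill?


Calculate the tip:
15% of $47 = $7.05
Add tip to meal cost:
$47 + $7.05 = $54.05

$54.05


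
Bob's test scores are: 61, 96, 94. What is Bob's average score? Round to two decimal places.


Add the scores:
61 + 96 + 94 = 251
Divide by the number of tests:
251 / 3 = 83.6666... ≈ 83.67

83.67


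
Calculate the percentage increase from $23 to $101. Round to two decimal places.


Find the absolute change:
|101 - 23| = 78
Divide by original and multiply by 100:
78 / 23 x 100 = 339.1304...% ≈ 339.13%

339.13%


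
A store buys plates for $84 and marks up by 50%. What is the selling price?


Calculate the markup amount:
50% of $84 = $42
Add to cost:
$84 + $42 = $126

$126


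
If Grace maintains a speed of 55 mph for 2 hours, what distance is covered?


Use the formula: distance = speed x time
Speed = 55 mph, Time = 2 hours
55 x 2 = 110 miles

110 miles


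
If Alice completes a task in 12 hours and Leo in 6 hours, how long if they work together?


Alice's rate: 1/12 of the job per hour
Leo's rate: 1/6 of the job per hour
Combined rate: 1/12 + 1/6 = 1/4 per hour
Time = 1 / (1/4) = 4 hours

4 hours


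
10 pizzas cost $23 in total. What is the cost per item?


Total cost: $23
Number of items: 10
Unit price: $23 / 10 = $2.30

$2.30


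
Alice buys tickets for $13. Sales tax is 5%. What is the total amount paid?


Calculate the tax:
5% of $13 = $0.65
Add tax to price:
$13 + $0.65 = $13.65

$13.65


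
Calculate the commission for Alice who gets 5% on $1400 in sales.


Convert rate to decimal:
5% = 0.05
Multiply by sales:
$1400 x 0.05 = $70

$70


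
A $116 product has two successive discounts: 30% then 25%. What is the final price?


First discount:
30% of $116 = $34.80
Price after first discount:
$116 - $34.80 = $81.20
Second discount:
25% of $81.20 = $20.30
Final price:
$81.20 - $20.30 = $60.90

$60.90


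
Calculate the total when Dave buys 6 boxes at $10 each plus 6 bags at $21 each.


Cost of boxes:
6 x $10 = $60
Cost of bags:
6 x $21 = $126
Add both:
$60 + $126 = $186

$186


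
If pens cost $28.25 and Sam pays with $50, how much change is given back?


Start with the amount paid:
$50
Subtract the price:
$50 - $28.25 = $21.75

$21.75


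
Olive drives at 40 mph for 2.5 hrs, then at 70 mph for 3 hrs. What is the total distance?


Leg 1 distance:
40 x 2.5 = 100 miles
Leg 2 distance:
70 x 3 = 210 miles
Total distance:
100 + 210 = 310 miles

310 miles


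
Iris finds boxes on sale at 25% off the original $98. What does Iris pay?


Calculate the discount amount:
25% of $98 = $24.50
Subtract from original:
$98 - $24.50 = $73.50

$73.50


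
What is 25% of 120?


Convert percentage to decimal:
25% = 0.25
Multiply:
120 x 0.25 = 30

30


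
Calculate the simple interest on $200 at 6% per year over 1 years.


Use the formula I = P x R x T / 100
P x R x T = 200 x 6 x 1 = 1200
I = 1200 / 100 = $12

$12


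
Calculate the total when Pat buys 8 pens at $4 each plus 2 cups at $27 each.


Cost of pens:
8 x $4 = $32
Cost of cups:
2 x $27 = $54
Add both:
$32 + $54 = $86

$86


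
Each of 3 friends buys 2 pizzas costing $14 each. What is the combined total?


Cost per person:
2 x $14 = $28
Group total:
3 x $28 = $84

$84


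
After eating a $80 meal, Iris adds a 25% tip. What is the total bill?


Calculate the tip:
25% of $80 = $20
Add tip to meal cost:
$80 + $20 = $100

$100


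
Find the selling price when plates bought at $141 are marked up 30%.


Calculate the markup amount:
30% of $141 = $42.30
Add to cost:
$141 + $42.30 = $183.30

$183.30


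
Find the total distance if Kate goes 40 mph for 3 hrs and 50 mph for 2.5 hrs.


Leg 1 distance:
40 x 3 = 120 miles
Leg 2 distance:
50 x 2.5 = 125 miles
Total distance:
120 + 125 = 245 miles

245 miles


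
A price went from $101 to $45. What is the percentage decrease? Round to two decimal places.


Find the absolute change:
|45 - 101| = 56
Divide by original and multiply by 100:
56 / 101 x 100 = 55.4455...% ≈ 55.45%

55.45%


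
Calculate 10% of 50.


Convert percentage to decimal:
10% = 0.1
Multiply:
50 x 0.1 = 5

5


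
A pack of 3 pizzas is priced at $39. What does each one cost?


Total cost: $39
Number of items: 3
Unit price: $39 / 3 = $13

$13


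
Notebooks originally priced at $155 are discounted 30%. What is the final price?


Calculate the discount amount:
30% of $155 = $46.50
Subtract from original:
$155 - $46.50 = $108.50

$108.50


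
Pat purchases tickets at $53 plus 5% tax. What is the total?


Calculate the tax:
5% of $53 = $2.65
Add tax to price:
$53 + $2.65 = $55.65

$55.65


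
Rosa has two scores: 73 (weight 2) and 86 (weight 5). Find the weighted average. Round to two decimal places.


Weighted sum:
2 x 73 + 5 x 86 = 576
Total weight:
2 + 5 = 7
Weighted average:
576 / 7 = 82.2857... ≈ 82.29

82.29


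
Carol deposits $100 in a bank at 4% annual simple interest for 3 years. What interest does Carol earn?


Use the formula I = P x R x T / 100
P x R x T = 100 x 4 x 3 = 1200
I = 1200 / 100 = $12

$12


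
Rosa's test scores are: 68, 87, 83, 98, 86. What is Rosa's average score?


Add the scores:
68 + 87 + 83 + 98 + 86 = 422
Divide by the number of tests:
422 / 5 = 84.4

84.4


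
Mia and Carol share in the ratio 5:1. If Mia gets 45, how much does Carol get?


Find the multiplier:
45 / 5 = 9
Apply to Carol's share:
1 x 9 = 9

9


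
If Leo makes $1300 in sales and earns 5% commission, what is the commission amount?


Convert rate to decimal:
5% = 0.05
Multiply by sales:
$1300 x 0.05 = $65

$65


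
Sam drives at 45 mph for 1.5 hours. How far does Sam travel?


Use the formula: distance = speed x time
Speed = 45 mph, Time = 1.5 hours
45 x 1.5 = 67.5 miles

67.5 miles


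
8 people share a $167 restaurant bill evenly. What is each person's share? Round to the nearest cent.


Total bill: $167
Number of people: 8
Each pays: $167 / 8 = $20.875 ≈ $20.88

$20.88


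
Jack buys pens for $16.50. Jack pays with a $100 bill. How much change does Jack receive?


Start with the amount paid:
$100
Subtract the price:
$100 - $16.50 = $83.50

$83.50


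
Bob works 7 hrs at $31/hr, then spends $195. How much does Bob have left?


Calculate earnings:
7 x $31 = $217
Subtract spending:
$217 - $195 = $22

$22


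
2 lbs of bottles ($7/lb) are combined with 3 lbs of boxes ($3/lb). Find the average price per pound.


Cost of bottles:
2 x $7 = $14
Cost of boxes:
3 x $3 = $9
Total cost: $14 + $9 = $23
Total weight: 5 lbs
Average: $23 / 5 = $4.60/lb

$4.60/lb


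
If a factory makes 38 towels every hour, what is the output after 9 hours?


Production rate: 38 towels per hour
Time: 9 hours
Total: 38 x 9 = 342 towels

342 towels


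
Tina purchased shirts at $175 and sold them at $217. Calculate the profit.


Selling price = $217
Cost price = $175
Profit = selling price - cost price:
Profit = $217 - $175 = $42

$42


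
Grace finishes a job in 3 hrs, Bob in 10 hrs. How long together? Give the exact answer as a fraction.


Grace's rate: 1/3 of the job per hour
Bob's rate: 1/10 of the job per hour
Combined rate: 1/3 + 1/10 = 13/30 per hour
Time = 1 / (13/30) = 30/13 hours (≈ 2.31 hours)

30/13 hours


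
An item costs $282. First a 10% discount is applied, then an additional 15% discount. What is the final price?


First discount:
10% of $282 = $28.20
Price after first discount:
$282 - $28.20 = $253.80
Second discount:
15% of $253.80 = $38.07
Final price:
$253.80 - $38.07 = $215.73

$215.73


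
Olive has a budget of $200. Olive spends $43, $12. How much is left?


Add up expenses:
$43 + $12 = $55
Subtract from budget:
$200 - $55 = $145

$145


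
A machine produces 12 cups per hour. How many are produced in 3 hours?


Production rate: 12 cups per hour
Time: 3 hours
Total: 12 x 3 = 36 cups

36 cups


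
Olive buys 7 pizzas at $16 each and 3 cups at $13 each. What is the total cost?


Cost of pizzas:
7 x $16 = $112
Cost of cups:
3 x $13 = $39
Add both:
$112 + $39 = $151

$151


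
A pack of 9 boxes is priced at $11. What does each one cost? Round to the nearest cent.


Total cost: $11
Number of items: 9
Unit price: $11 / 9 = $1.2222... ≈ $1.22

$1.22


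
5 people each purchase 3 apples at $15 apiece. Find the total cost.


Cost per person:
3 x $15 = $45
Group total:
5 x $45 = $225

$225


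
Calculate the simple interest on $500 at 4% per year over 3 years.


Use the formula I = P x R x T / 100
P x R x T = 500 x 4 x 3 = 6000
I = 6000 / 100 = $60

$60


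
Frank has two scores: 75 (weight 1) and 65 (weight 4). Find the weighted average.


Weighted sum:
1 x 75 + 4 x 65 = 335
Total weight:
1 + 4 = 5
Weighted average:
335 / 5 = 67

67


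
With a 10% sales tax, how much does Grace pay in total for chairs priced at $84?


Calculate the tax:
10% of $84 = $8.40
Add tax to price:
$84 + $8.40 = $92.40

$92.40


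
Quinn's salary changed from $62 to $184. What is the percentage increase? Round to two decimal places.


Find the absolute change:
|184 - 62| = 122
Divide by original and multiply by 100:
122 / 62 x 100 = 196.7741...% ≈ 196.77%

196.77%


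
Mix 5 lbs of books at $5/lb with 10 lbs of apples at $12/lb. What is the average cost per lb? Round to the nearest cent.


Cost of books:
5 x $5 = $25
Cost of apples:
10 x $12 = $120
Total cost: $25 + $120 = $145
Total weight: 15 lbs
Average: $145 / 15 = $9.6666... ≈ $9.67/lb

$9.67/lb


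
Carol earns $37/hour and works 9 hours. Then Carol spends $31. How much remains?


Calculate earnings:
9 x $37 = $333
Subtract spending:
$333 - $31 = $302

$302


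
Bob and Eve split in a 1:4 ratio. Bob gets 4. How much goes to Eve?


Find the multiplier:
4 / 1 = 4
Apply to Eve's share:
4 x 4 = 16

16


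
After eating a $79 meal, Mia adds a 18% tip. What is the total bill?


Calculate the tip:
18% of $79 = $14.22
Add tip to meal cost:
$79 + $14.22 = $93.22

$93.22


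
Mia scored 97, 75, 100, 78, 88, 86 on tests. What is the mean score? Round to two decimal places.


Add the scores:
97 + 75 + 100 + 78 + 88 + 86 = 524
Divide by the number of tests:
524 / 6 = 87.3333... ≈ 87.33

87.33


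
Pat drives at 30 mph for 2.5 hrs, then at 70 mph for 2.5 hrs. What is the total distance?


Leg 1 distance:
30 x 2.5 = 75 miles
Leg 2 distance:
70 x 2.5 = 175 miles
Total distance:
75 + 175 = 250 miles

250 miles


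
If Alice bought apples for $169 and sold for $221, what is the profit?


Selling price = $221
Cost price = $169
Profit = selling price - cost price:
Profit = $221 - $169 = $52

$52


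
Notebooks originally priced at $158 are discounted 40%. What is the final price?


Calculate the discount amount:
40% of $158 = $63.20
Subtract from original:
$158 - $63.20 = $94.80

$94.80


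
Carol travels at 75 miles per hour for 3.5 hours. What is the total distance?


Use the formula: distance = speed x time
Speed = 75 mph, Time = 3.5 hours
75 x 3.5 = 262.5 miles

262.5 miles


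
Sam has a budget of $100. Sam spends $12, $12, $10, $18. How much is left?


Add up expenses:
$12 + $12 + $10 + $18 = $52
Subtract from budget:
$100 - $52 = $48

$48


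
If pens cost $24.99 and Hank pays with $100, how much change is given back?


Start with the amount paid:
$100
Subtract the price:
$100 - $24.99 = $75.01

$75.01


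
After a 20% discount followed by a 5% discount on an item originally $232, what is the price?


First discount:
20% of $232 = $46.40
Price after first discount:
$232 - $46.40 = $185.60
Second discount:
5% of $185.60 = $9.28
Final price:
$185.60 - $9.28 = $176.32

$176.32


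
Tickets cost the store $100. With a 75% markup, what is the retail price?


Calculate the markup amount:
75% of $100 = $75
Add to cost:
$100 + $75 = $175

$175


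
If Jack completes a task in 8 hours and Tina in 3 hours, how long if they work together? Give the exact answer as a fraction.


Jack's rate: 1/8 of the job per hour
Tina's rate: 1/3 of the job per hour
Combined rate: 1/8 + 1/3 = 11/24 per hour
Time = 1 / (11/24) = 24/11 hours (≈ 2.18 hours)

24/11 hours


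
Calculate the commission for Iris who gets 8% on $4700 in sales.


Convert rate to decimal:
8% = 0.08
Multiply by sales:
$4700 x 0.08 = $376

$376


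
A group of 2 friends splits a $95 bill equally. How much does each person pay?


Total bill: $95
Number of people: 2
Each pays: $95 / 2 = $47.50

$47.50


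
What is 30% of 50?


Convert percentage to decimal:
30% = 0.3
Multiply:
50 x 0.3 = 15

15


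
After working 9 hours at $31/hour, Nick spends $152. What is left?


Calculate earnings:
9 x $31 = $279
Subtract spending:
$279 - $152 = $127

$127


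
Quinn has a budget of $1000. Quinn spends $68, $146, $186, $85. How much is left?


Add up expenses:
$68 + $146 + $186 + $85 = $485
Subtract from budget:
$1000 - $485 = $515

$515


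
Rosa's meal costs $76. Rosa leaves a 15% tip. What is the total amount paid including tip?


Calculate the tip:
15% of $76 = $11.40
Add tip to meal cost:
$76 + $11.40 = $87.40

$87.40


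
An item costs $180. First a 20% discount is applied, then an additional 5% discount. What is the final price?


First discount:
20% of $180 = $36
Price after first discount:
$180 - $36 = $144
Second discount:
5% of $144 = $7.20
Final price:
$144 - $7.20 = $136.80

$136.80


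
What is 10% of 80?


Convert percentage to decimal:
10% = 0.1
Multiply:
80 x 0.1 = 8

8


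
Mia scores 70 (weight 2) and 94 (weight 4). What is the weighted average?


Weighted sum:
2 x 70 + 4 x 94 = 516
Total weight:
2 + 4 = 6
Weighted average:
516 / 6 = 86

86


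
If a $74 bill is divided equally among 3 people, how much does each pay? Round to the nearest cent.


Total bill: $74
Number of people: 3
Each pays: $74 / 3 = $24.6666... ≈ $24.67

$24.67


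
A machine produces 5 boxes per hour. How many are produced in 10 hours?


Production rate: 5 boxes per hour
Time: 10 hours
Total: 5 x 10 = 50 boxes

50 boxes


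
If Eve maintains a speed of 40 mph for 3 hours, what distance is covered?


Use the formula: distance = speed x time
Speed = 40 mph, Time = 3 hours
40 x 3 = 120 miles

120 miles


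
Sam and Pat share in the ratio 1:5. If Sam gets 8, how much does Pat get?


Find the multiplier:
8 / 1 = 8
Apply to Pat's share:
5 x 8 = 40

40


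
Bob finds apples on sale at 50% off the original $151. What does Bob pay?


Calculate the discount amount:
50% of $151 = $75.50
Subtract from original:
$151 - $75.50 = $75.50

$75.50


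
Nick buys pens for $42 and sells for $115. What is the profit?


Selling price = $115
Cost price = $42
Profit = selling price - cost price:
Profit = $115 - $42 = $73

$73


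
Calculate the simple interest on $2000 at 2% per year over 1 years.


Use the formula I = P x R x T / 100
P x R x T = 2000 x 2 x 1 = 4000
I = 4000 / 100 = $40

$40


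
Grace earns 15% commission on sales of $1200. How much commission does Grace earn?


Convert rate to decimal:
15% = 0.15
Multiply by sales:
$1200 x 0.15 = $180

$180


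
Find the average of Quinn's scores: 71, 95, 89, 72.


Add the scores:
71 + 95 + 89 + 72 = 327
Divide by the number of tests:
327 / 4 = 81.75

81.75


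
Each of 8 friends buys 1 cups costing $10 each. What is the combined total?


Cost per person:
1 x $10 = $10
Group total:
8 x $10 = $80

$80


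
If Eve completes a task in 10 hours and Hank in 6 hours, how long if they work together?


Eve's rate: 1/10 of the job per hour
Hank's rate: 1/6 of the job per hour
Combined rate: 1/10 + 1/6 = 4/15 per hour
Time = 1 / (4/15) = 15/4 = 3.75 hours

3.75 hours
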